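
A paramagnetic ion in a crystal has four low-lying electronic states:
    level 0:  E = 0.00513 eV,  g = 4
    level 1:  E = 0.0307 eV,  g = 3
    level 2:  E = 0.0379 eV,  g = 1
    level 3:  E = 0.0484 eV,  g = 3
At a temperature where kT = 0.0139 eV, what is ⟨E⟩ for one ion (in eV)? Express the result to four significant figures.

0.009607 eV

Eᵢ/kT = 0.369065, 2.20863, 2.72662, 3.48201.
Z = Σ gᵢe^(−Eᵢ/kT) = 4·e^(−0.369065) + 3·e^(−2.20863) + 1·e^(−2.72662) + 3·e^(−3.48201) = 2.76552 + 0.329553 + 0.0654401 + 0.0922367 = 3.25275.
⟨E⟩ = Σ Eᵢ gᵢe^(−Eᵢ/kT) / Z = (0.00513·2.76552 + 0.0307·0.329553 + 0.0379·0.0654401 + 0.0484·0.0922367) / 3.25275 = 0.009607 eV.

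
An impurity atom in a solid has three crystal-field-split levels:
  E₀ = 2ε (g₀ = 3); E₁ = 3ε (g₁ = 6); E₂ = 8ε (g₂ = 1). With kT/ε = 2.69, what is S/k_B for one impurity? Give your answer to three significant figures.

2.23

Eᵢ/kT = 0.74349, 1.1152, 2.9740.
Z = Σ gᵢe^(−Eᵢ/kT) = 3·e^(−0.74349) + 6·e^(−1.1152) + 1·e^(−2.9740) = 1.4264 + 1.9671 + 0.051099 = 3.4446.
⟨E⟩ = Σ EᵢPᵢ = 2.6601 ε.
S/k_B = ln Z + ⟨E⟩/kT = ln(3.4446) + 2.6601/2.69 = 1.2368 + 0.98888 = 2.23.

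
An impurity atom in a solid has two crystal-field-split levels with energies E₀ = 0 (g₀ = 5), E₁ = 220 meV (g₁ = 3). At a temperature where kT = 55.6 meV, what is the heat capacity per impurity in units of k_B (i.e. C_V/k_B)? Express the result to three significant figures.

Eᵢ/kT = 0, 3.9568.
Z = Σ gᵢe^(−Eᵢ/kT) = 5·e^(−0) + 3·e^(−3.9568) = 5.0000 + 0.057373 = 5.0574.
⟨E⟩ = 2.4958 meV, ⟨E²⟩ = 549.07 meV².
C_V/k_B = (⟨E²⟩ − ⟨E⟩²)/(kT)² = (549.07 − 6.2290)/3091.4 = 0.176.

0.176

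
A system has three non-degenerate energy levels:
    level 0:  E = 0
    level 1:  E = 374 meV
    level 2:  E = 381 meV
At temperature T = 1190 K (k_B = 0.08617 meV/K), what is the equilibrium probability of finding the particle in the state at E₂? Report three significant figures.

0.0232

k_BT = 0.08617 × 1190 K = 102.54 meV.
Eᵢ/kT = 0, 3.6474, 3.7156.
Z = Σ e^(−Eᵢ/kT) = e^(−0) + e^(−3.6474) + e^(−3.7156) = 1.0000 + 0.026059 + 0.024341 = 1.0504.
P₂ = e^(−E₂/kT) / Z = 0.024341/1.0504 = 0.0232.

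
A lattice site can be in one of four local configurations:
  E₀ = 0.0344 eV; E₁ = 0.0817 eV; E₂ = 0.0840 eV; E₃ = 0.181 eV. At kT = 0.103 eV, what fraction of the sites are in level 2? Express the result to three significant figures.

0.248

Eᵢ/kT = 0.33398, 0.79320, 0.81553, 1.7573.
Z = Σ e^(−Eᵢ/kT) = e^(−0.33398) + e^(−0.79320) + e^(−0.81553) + e^(−1.7573) = 0.71607 + 0.45239 + 0.44240 + 0.17251 = 1.7834.
P₂ = e^(−E₂/kT) / Z = 0.44240/1.7834 = 0.248.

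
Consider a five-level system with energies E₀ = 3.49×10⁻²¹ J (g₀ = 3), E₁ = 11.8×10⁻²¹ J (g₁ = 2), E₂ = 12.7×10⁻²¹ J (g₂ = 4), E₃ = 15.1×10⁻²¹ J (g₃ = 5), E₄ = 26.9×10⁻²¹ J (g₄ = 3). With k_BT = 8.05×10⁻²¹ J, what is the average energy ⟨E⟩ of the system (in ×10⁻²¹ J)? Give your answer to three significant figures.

Eᵢ/kT = 0.43354, 1.4658, 1.5776, 1.8758, 3.3416.
Z = Σ gᵢe^(−Eᵢ/kT) = 3·e^(−0.43354) + 2·e^(−1.4658) + 4·e^(−1.5776) + 5·e^(−1.8758) + 3·e^(−3.3416) = 1.9446 + 0.46179 + 0.82588 + 0.76616 + 0.10614 = 4.1046.
⟨E⟩ = Σ Eᵢ gᵢe^(−Eᵢ/kT) / Z = (3.49·1.9446 + 11.8·0.46179 + 12.7·0.82588 + 15.1·0.76616 + 26.9·0.10614) / 4.1046 = 9.05 ×10⁻²¹ J.

9.05 ×10⁻²¹ J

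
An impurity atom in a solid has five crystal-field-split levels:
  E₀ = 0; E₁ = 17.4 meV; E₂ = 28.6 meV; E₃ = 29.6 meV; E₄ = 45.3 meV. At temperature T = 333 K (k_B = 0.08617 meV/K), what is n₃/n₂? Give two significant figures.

k_BT = 0.08617 × 333 K = 28.69 meV.
n₃/n₂ = exp[−(E₃−E₂)/kT] = exp(−(1.0 meV)/(28.69 meV)) = exp(-0.03486) = 0.97.

0.97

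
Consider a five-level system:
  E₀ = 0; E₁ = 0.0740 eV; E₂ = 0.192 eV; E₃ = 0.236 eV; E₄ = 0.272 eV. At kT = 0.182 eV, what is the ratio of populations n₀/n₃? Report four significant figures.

3.657

n₀/n₃ = exp[−(E₀−E₃)/kT] = exp(−(-0.236 eV)/(0.182 eV)) = exp(1.29670) = 3.657.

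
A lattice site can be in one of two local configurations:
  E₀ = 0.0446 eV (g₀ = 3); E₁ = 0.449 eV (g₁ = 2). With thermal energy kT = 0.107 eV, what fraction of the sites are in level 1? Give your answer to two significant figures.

Eᵢ/kT = 0.4168, 4.196.
Z = Σ gᵢe^(−Eᵢ/kT) = 3·e^(−0.4168) + 2·e^(−4.196) = 1.977 + 0.03011 = 2.007.
P₁ = g₁ e^(−E₁/kT) / Z = 0.03011/2.007 = 0.015.

0.015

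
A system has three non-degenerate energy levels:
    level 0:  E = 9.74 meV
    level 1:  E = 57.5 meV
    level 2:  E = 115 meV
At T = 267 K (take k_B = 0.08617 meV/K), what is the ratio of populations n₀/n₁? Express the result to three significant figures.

7.97

k_BT = 0.08617 × 267 K = 23.007 meV.
n₀/n₁ = exp[−(E₀−E₁)/kT] = exp(−(-47.76 meV)/(23.007 meV)) = exp(2.0759) = 7.97.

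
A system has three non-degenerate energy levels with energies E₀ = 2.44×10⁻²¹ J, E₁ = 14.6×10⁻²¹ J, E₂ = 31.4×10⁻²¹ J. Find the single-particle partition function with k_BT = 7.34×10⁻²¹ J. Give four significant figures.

Eᵢ/kT = 0.332425, 1.98910, 4.27793.
Z = Σ e^(−Eᵢ/kT) = e^(−0.332425) + e^(−1.98910) + e^(−4.27793) = 0.717182 + 0.136819 + 0.0138713 = 0.867872.

Z = 0.8679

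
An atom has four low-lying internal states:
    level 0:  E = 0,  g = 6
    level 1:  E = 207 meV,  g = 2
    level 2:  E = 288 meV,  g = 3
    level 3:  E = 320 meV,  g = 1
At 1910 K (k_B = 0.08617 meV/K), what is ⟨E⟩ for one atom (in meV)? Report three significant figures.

43.4 meV

k_BT = 0.08617 × 1910 K = 164.58 meV.
Eᵢ/kT = 0, 1.2577, 1.7499, 1.9443.
Z = Σ gᵢe^(−Eᵢ/kT) = 6·e^(−0) + 2·e^(−1.2577) + 3·e^(−1.7499) + 1·e^(−1.9443) = 6.0000 + 0.56861 + 0.52137 + 0.14309 = 7.2331.
⟨E⟩ = Σ Eᵢ gᵢe^(−Eᵢ/kT) / Z = (0·6.0000 + 207·0.56861 + 288·0.52137 + 320·0.14309) / 7.2331 = 43.4 meV.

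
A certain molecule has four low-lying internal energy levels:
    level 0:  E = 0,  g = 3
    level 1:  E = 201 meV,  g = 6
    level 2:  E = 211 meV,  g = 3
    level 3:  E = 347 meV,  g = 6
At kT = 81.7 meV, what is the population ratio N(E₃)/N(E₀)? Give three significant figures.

n₃/n₀ = (g₃/g₀) exp[−(E₃−E₀)/kT] = (6/3) × exp(−(347 meV)/(81.7 meV)) = (6/3) × exp(-4.2472) = 0.0286.

0.0286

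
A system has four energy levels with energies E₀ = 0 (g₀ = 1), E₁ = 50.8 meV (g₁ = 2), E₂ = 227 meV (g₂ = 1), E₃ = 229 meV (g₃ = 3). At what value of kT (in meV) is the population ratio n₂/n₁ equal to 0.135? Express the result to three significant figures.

135 meV

n₂/n₁ = (g₂/g₁) exp[−(E₂−E₁)/kT] = 0.135.
⇒ (E₂−E₁)/kT = ln((1/2)/0.135) = ln(3.7037) = 1.3093.
kT = 176.2 meV / 1.3093 = 135 meV.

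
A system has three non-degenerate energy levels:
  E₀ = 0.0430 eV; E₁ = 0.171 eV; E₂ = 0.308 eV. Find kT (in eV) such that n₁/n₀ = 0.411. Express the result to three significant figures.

0.144 eV

n₁/n₀ = exp[−(E₁−E₀)/kT] = 0.411.
⇒ (E₁−E₀)/kT = ln(1/0.411) = ln(2.4331) = 0.88917.
kT = 0.1280 eV / 0.88917 = 0.144 eV.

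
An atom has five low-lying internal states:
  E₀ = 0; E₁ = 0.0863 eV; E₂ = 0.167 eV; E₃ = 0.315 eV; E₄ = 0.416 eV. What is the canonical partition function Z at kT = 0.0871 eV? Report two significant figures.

Eᵢ/kT = 0, 0.9908, 1.917, 3.617, 4.776.
Z = Σ e^(−Eᵢ/kT) = e^(−0) + e^(−0.9908) + e^(−1.917) + e^(−3.617) + e^(−4.776) = 1.000 + 0.3713 + 0.1470 + 0.02686 + 0.008430 = 1.554.

Z = 1.6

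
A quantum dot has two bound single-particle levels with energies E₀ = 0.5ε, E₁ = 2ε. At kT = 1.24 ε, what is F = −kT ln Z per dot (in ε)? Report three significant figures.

Eᵢ/kT = 0.40323, 1.6129.
Z = Σ e^(−Eᵢ/kT) = e^(−0.40323) + e^(−1.6129) = 0.66816 + 0.19931 = 0.86747.
F = −kT ln Z = −1.24 × ln(0.86747) = −1.24 × -0.14217 = 0.176 ε.

0.176 ε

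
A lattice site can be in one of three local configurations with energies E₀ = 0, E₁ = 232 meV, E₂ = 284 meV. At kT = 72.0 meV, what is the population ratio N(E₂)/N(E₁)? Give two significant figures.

0.49

n₂/n₁ = exp[−(E₂−E₁)/kT] = exp(−(52 meV)/(72.0 meV)) = exp(-0.7222) = 0.49.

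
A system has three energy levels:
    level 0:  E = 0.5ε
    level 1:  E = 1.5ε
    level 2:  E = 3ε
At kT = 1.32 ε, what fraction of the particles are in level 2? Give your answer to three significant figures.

0.0929

Eᵢ/kT = 0.37879, 1.1364, 2.2727.
Z = Σ e^(−Eᵢ/kT) = e^(−0.37879) + e^(−1.1364) + e^(−2.2727) = 0.68469 + 0.32097 + 0.10303 = 1.1087.
P₂ = e^(−E₂/kT) / Z = 0.10303/1.1087 = 0.0929.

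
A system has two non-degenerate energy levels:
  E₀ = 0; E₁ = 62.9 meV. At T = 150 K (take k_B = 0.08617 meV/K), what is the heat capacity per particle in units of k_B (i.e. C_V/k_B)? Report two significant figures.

0.18

k_BT = 0.08617 × 150 K = 12.93 meV.
Eᵢ/kT = 0, 4.865.
Z = Σ e^(−Eᵢ/kT) = e^(−0) + e^(−4.865) = 1.000 + 0.007712 = 1.008.
⟨E⟩ = 0.4812 meV, ⟨E²⟩ = 30.27 meV².
C_V/k_B = (⟨E²⟩ − ⟨E⟩²)/(kT)² = (30.27 − 0.2316)/167.2 = 0.18.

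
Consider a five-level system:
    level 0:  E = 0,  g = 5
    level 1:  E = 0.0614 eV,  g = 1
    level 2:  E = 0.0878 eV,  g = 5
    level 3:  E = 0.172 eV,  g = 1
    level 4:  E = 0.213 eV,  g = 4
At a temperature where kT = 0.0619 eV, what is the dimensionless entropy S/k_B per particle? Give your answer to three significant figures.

Eᵢ/kT = 0, 0.99192, 1.4184, 2.7787, 3.4410.
Z = Σ gᵢe^(−Eᵢ/kT) = 5·e^(−0) + 1·e^(−0.99192) + 5·e^(−1.4184) + 1·e^(−2.7787) + 4·e^(−3.4410) = 5.0000 + 0.37086 + 1.2105 + 0.062119 + 0.12813 = 6.7716.
⟨E⟩ = Σ EᵢPᵢ = 0.024666 eV.
S/k_B = ln Z + ⟨E⟩/kT = ln(6.7716) + 0.024666/0.0619 = 1.9127 + 0.39848 = 2.31.

2.31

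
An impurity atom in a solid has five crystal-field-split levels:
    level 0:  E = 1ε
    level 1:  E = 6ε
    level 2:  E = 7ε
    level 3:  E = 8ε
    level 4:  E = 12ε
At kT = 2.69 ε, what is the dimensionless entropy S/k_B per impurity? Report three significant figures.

Eᵢ/kT = 0.37175, 2.2305, 2.6022, 2.9740, 4.4610.
Z = Σ e^(−Eᵢ/kT) = e^(−0.37175) + e^(−2.2305) + e^(−2.6022) + e^(−2.9740) + e^(−4.4610) = 0.68953 + 0.10747 + 0.074110 + 0.051099 + 0.011551 = 0.93376.
⟨E⟩ = Σ EᵢPᵢ = 2.5708 ε.
S/k_B = ln Z + ⟨E⟩/kT = ln(0.93376) + 2.5708/2.69 = -0.068536 + 0.95569 = 0.887.

0.887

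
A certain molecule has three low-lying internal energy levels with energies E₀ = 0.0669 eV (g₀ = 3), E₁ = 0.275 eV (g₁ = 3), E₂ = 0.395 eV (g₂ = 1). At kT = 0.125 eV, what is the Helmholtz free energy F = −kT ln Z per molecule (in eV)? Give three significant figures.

-0.0946 eV

Eᵢ/kT = 0.53520, 2.2000, 3.1600.
Z = Σ gᵢe^(−Eᵢ/kT) = 3·e^(−0.53520) + 3·e^(−2.2000) + 1·e^(−3.1600) = 1.7567 + 0.33241 + 0.042426 = 2.1315.
F = −kT ln Z = −0.125 × ln(2.1315) = −0.125 × 0.75683 = -0.0946 eV.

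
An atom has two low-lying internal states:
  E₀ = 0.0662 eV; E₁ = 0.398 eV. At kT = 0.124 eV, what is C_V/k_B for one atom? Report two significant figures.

Eᵢ/kT = 0.5339, 3.210.
Z = Σ e^(−Eᵢ/kT) = e^(−0.5339) + e^(−3.210) = 0.5863 + 0.04036 = 0.6267.
⟨E⟩ = 0.08756 eV, ⟨E²⟩ = 0.01430 eV².
C_V/k_B = (⟨E²⟩ − ⟨E⟩²)/(kT)² = (0.01430 − 0.007667)/0.01538 = 0.43.

0.43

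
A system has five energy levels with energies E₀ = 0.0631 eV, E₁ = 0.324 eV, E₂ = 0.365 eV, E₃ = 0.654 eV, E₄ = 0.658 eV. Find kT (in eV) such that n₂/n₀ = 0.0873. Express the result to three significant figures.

0.124 eV

n₂/n₀ = exp[−(E₂−E₀)/kT] = 0.0873.
⇒ (E₂−E₀)/kT = ln(1/0.0873) = ln(11.455) = 2.4384.
kT = 0.3019 eV / 2.4384 = 0.124 eV.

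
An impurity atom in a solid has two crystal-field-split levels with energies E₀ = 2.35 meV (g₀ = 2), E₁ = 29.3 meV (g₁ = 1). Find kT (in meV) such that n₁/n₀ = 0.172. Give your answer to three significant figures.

n₁/n₀ = (g₁/g₀) exp[−(E₁−E₀)/kT] = 0.172.
⇒ (E₁−E₀)/kT = ln((1/2)/0.172) = ln(2.9070) = 1.0671.
kT = 26.95 meV / 1.0671 = 25.3 meV.

25.3 meV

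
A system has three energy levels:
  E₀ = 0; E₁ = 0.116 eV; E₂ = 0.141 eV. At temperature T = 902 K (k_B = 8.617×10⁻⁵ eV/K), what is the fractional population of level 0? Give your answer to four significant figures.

0.7206

k_BT = 8.617×10⁻⁵ × 902 K = 0.0777253 eV.
Eᵢ/kT = 0, 1.49244, 1.81408.
Z = Σ e^(−Eᵢ/kT) = e^(−0) + e^(−1.49244) + e^(−1.81408) = 1.00000 + 0.224823 + 0.162988 = 1.38781.
P₀ = e^(−E₀/kT) / Z = 1.00000/1.38781 = 0.7206.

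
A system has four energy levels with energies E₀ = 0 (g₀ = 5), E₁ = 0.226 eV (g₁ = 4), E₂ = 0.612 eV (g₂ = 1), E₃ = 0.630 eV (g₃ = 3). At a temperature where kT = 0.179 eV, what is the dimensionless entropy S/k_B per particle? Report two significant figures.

2.1

Eᵢ/kT = 0, 1.263, 3.419, 3.520.
Z = Σ gᵢe^(−Eᵢ/kT) = 5·e^(−0) + 4·e^(−1.263) + 1·e^(−3.419) + 3·e^(−3.520) = 5.000 + 1.131 + 0.03275 + 0.08880 = 6.253.
⟨E⟩ = Σ EᵢPᵢ = 0.05303 eV.
S/k_B = ln Z + ⟨E⟩/kT = ln(6.253) + 0.05303/0.179 = 1.833 + 0.2963 = 2.1.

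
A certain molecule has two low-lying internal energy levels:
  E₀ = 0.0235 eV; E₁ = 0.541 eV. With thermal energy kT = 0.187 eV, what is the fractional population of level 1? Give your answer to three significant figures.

0.0591

Eᵢ/kT = 0.12567, 2.8930.
Z = Σ e^(−Eᵢ/kT) = e^(−0.12567) + e^(−2.8930) = 0.88191 + 0.055410 = 0.93732.
P₁ = e^(−E₁/kT) / Z = 0.055410/0.93732 = 0.0591.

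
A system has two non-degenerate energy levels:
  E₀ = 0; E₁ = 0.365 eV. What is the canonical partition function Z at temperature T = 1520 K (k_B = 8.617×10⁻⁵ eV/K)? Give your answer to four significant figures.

k_BT = 8.617×10⁻⁵ × 1520 K = 0.130978 eV.
Eᵢ/kT = 0, 2.78673.
Z = Σ e^(−Eᵢ/kT) = e^(−0) + e^(−2.78673) = 1.00000 + 0.0616224 = 1.06162.

Z = 1.062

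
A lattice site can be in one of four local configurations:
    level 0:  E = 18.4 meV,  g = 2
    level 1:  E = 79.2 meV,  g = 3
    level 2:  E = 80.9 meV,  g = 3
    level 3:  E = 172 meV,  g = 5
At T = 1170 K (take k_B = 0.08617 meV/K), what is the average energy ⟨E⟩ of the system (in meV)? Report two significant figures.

76 meV

k_BT = 0.08617 × 1170 K = 100.8 meV.
Eᵢ/kT = 0.1825, 0.7857, 0.8026, 1.706.
Z = Σ gᵢe^(−Eᵢ/kT) = 2·e^(−0.1825) + 3·e^(−0.7857) + 3·e^(−0.8026) + 5·e^(−1.706) = 1.666 + 1.367 + 1.344 + 0.9080 = 5.285.
⟨E⟩ = Σ Eᵢ gᵢe^(−Eᵢ/kT) / Z = (18.4·1.666 + 79.2·1.367 + 80.9·1.344 + 172·0.9080) / 5.285 = 76 meV.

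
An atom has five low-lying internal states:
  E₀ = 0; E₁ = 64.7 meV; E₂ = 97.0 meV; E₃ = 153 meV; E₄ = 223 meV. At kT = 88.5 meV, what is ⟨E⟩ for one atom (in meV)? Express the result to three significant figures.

Eᵢ/kT = 0, 0.73107, 1.0960, 1.7288, 2.5198.
Z = Σ e^(−Eᵢ/kT) = e^(−0) + e^(−0.73107) + e^(−1.0960) + e^(−1.7288) + e^(−2.5198) = 1.0000 + 0.48139 + 0.33421 + 0.17750 + 0.080476 = 2.0736.
⟨E⟩ = Σ Eᵢ e^(−Eᵢ/kT) / Z = (0·1.0000 + 64.7·0.48139 + 97.0·0.33421 + 153·0.17750 + 223·0.080476) / 2.0736 = 52.4 meV.

52.4 meV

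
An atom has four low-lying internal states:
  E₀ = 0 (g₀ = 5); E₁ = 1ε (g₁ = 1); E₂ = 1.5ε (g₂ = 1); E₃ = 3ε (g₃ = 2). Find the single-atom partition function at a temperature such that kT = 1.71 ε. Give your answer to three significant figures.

Z = 6.32

Eᵢ/kT = 0, 0.58480, 0.87719, 1.7544.
Z = Σ gᵢe^(−Eᵢ/kT) = 5·e^(−0) + 1·e^(−0.58480) + 1·e^(−0.87719) + 2·e^(−1.7544) = 5.0000 + 0.55722 + 0.41595 + 0.34602 = 6.3192.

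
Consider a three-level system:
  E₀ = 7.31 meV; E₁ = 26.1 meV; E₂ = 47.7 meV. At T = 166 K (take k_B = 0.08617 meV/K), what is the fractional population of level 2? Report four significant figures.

0.04471

k_BT = 0.08617 × 166 K = 14.3042 meV.
Eᵢ/kT = 0.511039, 1.82464, 3.33468.
Z = Σ e^(−Eᵢ/kT) = e^(−0.511039) + e^(−1.82464) + e^(−3.33468) = 0.599872 + 0.161276 + 0.0356260 = 0.796774.
P₂ = e^(−E₂/kT) / Z = 0.0356260/0.796774 = 0.04471.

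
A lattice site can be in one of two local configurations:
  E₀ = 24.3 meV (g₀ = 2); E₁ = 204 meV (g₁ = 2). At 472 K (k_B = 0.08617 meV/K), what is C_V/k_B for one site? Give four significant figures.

0.2298

k_BT = 0.08617 × 472 K = 40.6722 meV.
Eᵢ/kT = 0.597460, 5.01571.
Z = Σ gᵢe^(−Eᵢ/kT) = 2·e^(−0.597460) + 2·e^(−5.01571) = 1.10041 + 0.0132658 = 1.11368.
⟨E⟩ = 26.4404 meV, ⟨E²⟩ = 1079.17 meV².
C_V/k_B = (⟨E²⟩ − ⟨E⟩²)/(kT)² = (1079.17 − 699.095)/1654.23 = 0.2298.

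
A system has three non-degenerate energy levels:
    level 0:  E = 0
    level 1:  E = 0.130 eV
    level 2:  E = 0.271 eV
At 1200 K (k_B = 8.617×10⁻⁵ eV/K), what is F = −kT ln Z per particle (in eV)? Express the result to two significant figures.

-0.032 eV

k_BT = 8.617×10⁻⁵ × 1200 K = 0.1034 eV.
Eᵢ/kT = 0, 1.257, 2.621.
Z = Σ e^(−Eᵢ/kT) = e^(−0) + e^(−1.257) + e^(−2.621) = 1.000 + 0.2845 + 0.07273 = 1.357.
F = −kT ln Z = −0.1034 × ln(1.357) = −0.1034 × 0.3053 = -0.032 eV.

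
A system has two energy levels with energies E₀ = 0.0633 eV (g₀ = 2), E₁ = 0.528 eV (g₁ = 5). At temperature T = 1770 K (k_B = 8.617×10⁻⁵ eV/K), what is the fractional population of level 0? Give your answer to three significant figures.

0.894

k_BT = 8.617×10⁻⁵ × 1770 K = 0.15252 eV.
Eᵢ/kT = 0.41503, 3.4618.
Z = Σ gᵢe^(−Eᵢ/kT) = 2·e^(−0.41503) + 5·e^(−3.4618) = 1.3206 + 0.15687 = 1.4775.
P₀ = g₀ e^(−E₀/kT) / Z = 1.3206/1.4775 = 0.894.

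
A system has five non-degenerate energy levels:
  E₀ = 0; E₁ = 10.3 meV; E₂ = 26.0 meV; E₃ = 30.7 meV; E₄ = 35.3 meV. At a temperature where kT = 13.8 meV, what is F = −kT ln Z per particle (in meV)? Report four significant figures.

Eᵢ/kT = 0, 0.746377, 1.88406, 2.22464, 2.55797.
Z = Σ e^(−Eᵢ/kT) = e^(−0) + e^(−0.746377) + e^(−1.88406) + e^(−2.22464) + e^(−2.55797) = 1.00000 + 0.474081 + 0.151972 + 0.108106 + 0.0774618 = 1.81162.
F = −kT ln Z = −13.8 × ln(1.81162) = −13.8 × 0.594221 = -8.200 meV.

-8.200 meV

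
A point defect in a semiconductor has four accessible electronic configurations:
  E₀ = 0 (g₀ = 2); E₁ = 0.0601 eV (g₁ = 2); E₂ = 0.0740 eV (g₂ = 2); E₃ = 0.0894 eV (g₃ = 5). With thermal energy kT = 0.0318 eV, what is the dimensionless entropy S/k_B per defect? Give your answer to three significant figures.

Eᵢ/kT = 0, 1.8899, 2.3270, 2.8113.
Z = Σ gᵢe^(−Eᵢ/kT) = 2·e^(−0) + 2·e^(−1.8899) + 2·e^(−2.3270) + 5·e^(−2.8113) = 2.0000 + 0.30217 + 0.19518 + 0.30063 = 2.7980.
⟨E⟩ = Σ EᵢPᵢ = 0.021258 eV.
S/k_B = ln Z + ⟨E⟩/kT = ln(2.7980) + 0.021258/0.0318 = 1.0289 + 0.66849 = 1.70.

1.70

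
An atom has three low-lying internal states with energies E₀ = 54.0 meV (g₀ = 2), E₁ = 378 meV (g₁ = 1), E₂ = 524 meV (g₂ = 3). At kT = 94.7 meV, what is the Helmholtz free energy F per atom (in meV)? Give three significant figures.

-14.1 meV

Eᵢ/kT = 0.57022, 3.9916, 5.5333.
Z = Σ gᵢe^(−Eᵢ/kT) = 2·e^(−0.57022) + 1·e^(−3.9916) + 3·e^(−5.5333) = 1.1308 + 0.018470 + 0.011859 = 1.1611.
F = −kT ln Z = −94.7 × ln(1.1611) = −94.7 × 0.14937 = -14.1 meV.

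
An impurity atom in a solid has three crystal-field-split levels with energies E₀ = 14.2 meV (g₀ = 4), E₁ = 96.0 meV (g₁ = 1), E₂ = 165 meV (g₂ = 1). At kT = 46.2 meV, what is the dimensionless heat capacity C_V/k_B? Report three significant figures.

Eᵢ/kT = 0.30736, 2.0779, 3.5714.
Z = Σ gᵢe^(−Eᵢ/kT) = 4·e^(−0.30736) + 1·e^(−2.0779) + 1·e^(−3.5714) = 2.9415 + 0.12519 + 0.028116 = 3.0948.
⟨E⟩ = 18.879 meV, ⟨E²⟩ = 811.79 meV².
C_V/k_B = (⟨E²⟩ − ⟨E⟩²)/(kT)² = (811.79 − 356.42)/2134.4 = 0.213.

0.213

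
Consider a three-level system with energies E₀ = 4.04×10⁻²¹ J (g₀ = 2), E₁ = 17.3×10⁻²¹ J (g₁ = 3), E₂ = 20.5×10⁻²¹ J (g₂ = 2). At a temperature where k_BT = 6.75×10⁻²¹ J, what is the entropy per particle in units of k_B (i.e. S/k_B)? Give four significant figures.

Eᵢ/kT = 0.598519, 2.56296, 3.03704.
Z = Σ gᵢe^(−Eᵢ/kT) = 2·e^(−0.598519) + 3·e^(−2.56296) + 2·e^(−3.03704) = 1.09925 + 0.231229 + 0.0959534 = 1.42643.
⟨E⟩ = Σ EᵢPᵢ = 7.29673 ×10⁻²¹ J.
S/k_B = ln Z + ⟨E⟩/kT = ln(1.42643) + 7.29673/6.75 = 0.355175 + 1.08100 = 1.436.

1.436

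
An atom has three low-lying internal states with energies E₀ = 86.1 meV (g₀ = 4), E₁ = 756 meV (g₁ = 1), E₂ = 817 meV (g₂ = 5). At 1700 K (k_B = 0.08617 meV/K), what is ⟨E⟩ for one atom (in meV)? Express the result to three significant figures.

k_BT = 0.08617 × 1700 K = 146.49 meV.
Eᵢ/kT = 0.58775, 5.1608, 5.5772.
Z = Σ gᵢe^(−Eᵢ/kT) = 4·e^(−0.58775) + 1·e^(−5.1608) + 5·e^(−5.5772) = 2.2223 + 0.0057371 + 0.018916 = 2.2470.
⟨E⟩ = Σ Eᵢ gᵢe^(−Eᵢ/kT) / Z = (86.1·2.2223 + 756·0.0057371 + 817·0.018916) / 2.2470 = 94.0 meV.

94.0 meV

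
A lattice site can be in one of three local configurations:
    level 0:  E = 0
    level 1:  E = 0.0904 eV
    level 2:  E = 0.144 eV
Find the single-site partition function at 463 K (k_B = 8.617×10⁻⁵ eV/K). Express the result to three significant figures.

Z = 1.13

k_BT = 8.617×10⁻⁵ × 463 K = 0.039897 eV.
Eᵢ/kT = 0, 2.2658, 3.6093.
Z = Σ e^(−Eᵢ/kT) = e^(−0) + e^(−2.2658) + e^(−3.6093) = 1.0000 + 0.10375 + 0.027071 = 1.1308.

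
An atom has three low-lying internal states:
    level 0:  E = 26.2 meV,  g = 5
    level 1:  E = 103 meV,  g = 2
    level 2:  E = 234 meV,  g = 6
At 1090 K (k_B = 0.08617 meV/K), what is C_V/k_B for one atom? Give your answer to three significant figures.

k_BT = 0.08617 × 1090 K = 93.925 meV.
Eᵢ/kT = 0.27895, 1.0966, 2.4913.
Z = Σ gᵢe^(−Eᵢ/kT) = 5·e^(−0.27895) + 2·e^(−1.0966) + 6·e^(−2.4913) = 3.7829 + 0.66801 + 0.49681 = 4.9477.
⟨E⟩ = 57.435 meV, ⟨E²⟩ = 7455.4 meV².
C_V/k_B = (⟨E²⟩ − ⟨E⟩²)/(kT)² = (7455.4 − 3298.8)/8821.9 = 0.471.

0.471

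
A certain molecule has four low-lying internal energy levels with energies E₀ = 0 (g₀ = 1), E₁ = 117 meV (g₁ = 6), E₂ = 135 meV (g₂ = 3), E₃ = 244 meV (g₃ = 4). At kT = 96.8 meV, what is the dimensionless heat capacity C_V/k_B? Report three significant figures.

Eᵢ/kT = 0, 1.2087, 1.3946, 2.5207.
Z = Σ gᵢe^(−Eᵢ/kT) = 1·e^(−0) + 6·e^(−1.2087) + 3·e^(−1.3946) + 4·e^(−2.5207) = 1.0000 + 1.7915 + 0.74380 + 0.32161 = 3.8569.
⟨E⟩ = 100.73 meV, ⟨E²⟩ = 14838 meV².
C_V/k_B = (⟨E²⟩ − ⟨E⟩²)/(kT)² = (14838 − 10147)/9370.2 = 0.501.

0.501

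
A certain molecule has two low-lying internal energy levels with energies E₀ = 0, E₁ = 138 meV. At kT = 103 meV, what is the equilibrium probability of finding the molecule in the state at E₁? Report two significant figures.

Eᵢ/kT = 0, 1.340.
Z = Σ e^(−Eᵢ/kT) = e^(−0) + e^(−1.340) = 1.000 + 0.2618 = 1.262.
P₁ = e^(−E₁/kT) / Z = 0.2618/1.262 = 0.21.

0.21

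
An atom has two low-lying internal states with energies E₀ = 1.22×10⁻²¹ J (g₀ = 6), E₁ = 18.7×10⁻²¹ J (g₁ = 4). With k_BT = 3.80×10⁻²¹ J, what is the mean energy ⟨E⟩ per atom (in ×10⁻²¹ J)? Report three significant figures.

1.34 ×10⁻²¹ J

Eᵢ/kT = 0.32105, 4.9211.
Z = Σ gᵢe^(−Eᵢ/kT) = 6·e^(−0.32105) + 4·e^(−4.9211) = 4.3523 + 0.029164 = 4.3815.
⟨E⟩ = Σ Eᵢ gᵢe^(−Eᵢ/kT) / Z = (1.22·4.3523 + 18.7·0.029164) / 4.3815 = 1.34 ×10⁻²¹ J.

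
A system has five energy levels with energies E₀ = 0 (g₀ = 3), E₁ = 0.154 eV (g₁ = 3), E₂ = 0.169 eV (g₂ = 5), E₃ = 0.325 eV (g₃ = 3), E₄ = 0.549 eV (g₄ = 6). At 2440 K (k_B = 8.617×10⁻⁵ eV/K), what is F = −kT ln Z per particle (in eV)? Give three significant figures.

-0.431 eV

k_BT = 8.617×10⁻⁵ × 2440 K = 0.21025 eV.
Eᵢ/kT = 0, 0.73246, 0.80380, 1.5458, 2.6112.
Z = Σ gᵢe^(−Eᵢ/kT) = 3·e^(−0) + 3·e^(−0.73246) + 5·e^(−0.80380) + 3·e^(−1.5458) + 6·e^(−2.6112) = 3.0000 + 1.4422 + 2.2381 + 0.63942 + 0.44068 = 7.7604.
F = −kT ln Z = −0.21025 × ln(7.7604) = −0.21025 × 2.0490 = -0.431 eV.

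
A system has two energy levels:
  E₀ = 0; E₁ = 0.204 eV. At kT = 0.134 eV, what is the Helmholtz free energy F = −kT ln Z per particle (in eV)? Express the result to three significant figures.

Eᵢ/kT = 0, 1.5224.
Z = Σ e^(−Eᵢ/kT) = e^(−0) + e^(−1.5224) = 1.0000 + 0.21819 = 1.2182.
F = −kT ln Z = −0.134 × ln(1.2182) = −0.134 × 0.19737 = -0.0264 eV.

-0.0264 eV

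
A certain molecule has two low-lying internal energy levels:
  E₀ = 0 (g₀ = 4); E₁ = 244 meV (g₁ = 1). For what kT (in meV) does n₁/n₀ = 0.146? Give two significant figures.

450 meV

n₁/n₀ = (g₁/g₀) exp[−(E₁−E₀)/kT] = 0.146.
⇒ (E₁−E₀)/kT = ln((1/4)/0.146) = ln(1.712) = 0.5377.
kT = 244 meV / 0.5377 = 450 meV.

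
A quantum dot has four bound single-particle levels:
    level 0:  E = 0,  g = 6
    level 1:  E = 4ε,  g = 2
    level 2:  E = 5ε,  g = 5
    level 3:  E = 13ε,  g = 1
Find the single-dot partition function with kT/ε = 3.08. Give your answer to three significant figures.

Z = 7.55

Eᵢ/kT = 0, 1.2987, 1.6234, 4.2208.
Z = Σ gᵢe^(−Eᵢ/kT) = 6·e^(−0) + 2·e^(−1.2987) + 5·e^(−1.6234) + 1·e^(−4.2208) = 6.0000 + 0.54577 + 0.98613 + 0.014687 = 7.5466.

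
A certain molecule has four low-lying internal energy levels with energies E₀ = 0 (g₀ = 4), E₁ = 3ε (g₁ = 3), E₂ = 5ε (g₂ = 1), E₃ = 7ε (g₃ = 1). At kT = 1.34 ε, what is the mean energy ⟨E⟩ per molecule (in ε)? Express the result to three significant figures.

Eᵢ/kT = 0, 2.2388, 3.7313, 5.2239.
Z = Σ gᵢe^(−Eᵢ/kT) = 4·e^(−0) + 3·e^(−2.2388) + 1·e^(−3.7313) + 1·e^(−5.2239) = 4.0000 + 0.31976 + 0.023962 + 0.0053863 = 4.3491.
⟨E⟩ = Σ Eᵢ gᵢe^(−Eᵢ/kT) / Z = (0·4.0000 + 3·0.31976 + 5·0.023962 + 7·0.0053863) / 4.3491 = 0.257 ε.

0.257 ε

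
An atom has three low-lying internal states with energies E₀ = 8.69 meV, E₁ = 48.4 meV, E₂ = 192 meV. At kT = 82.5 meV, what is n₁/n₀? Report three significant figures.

0.618

n₁/n₀ = exp[−(E₁−E₀)/kT] = exp(−(39.71 meV)/(82.5 meV)) = exp(-0.48133) = 0.618.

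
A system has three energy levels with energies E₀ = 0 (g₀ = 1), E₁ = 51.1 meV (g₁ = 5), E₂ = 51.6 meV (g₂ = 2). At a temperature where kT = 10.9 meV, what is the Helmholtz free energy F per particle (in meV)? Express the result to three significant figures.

Eᵢ/kT = 0, 4.6881, 4.7339.
Z = Σ gᵢe^(−Eᵢ/kT) = 1·e^(−0) + 5·e^(−4.6881) + 2·e^(−4.7339) = 1.0000 + 0.046021 + 0.017584 = 1.0636.
F = −kT ln Z = −10.9 × ln(1.0636) = −10.9 × 0.061659 = -0.672 meV.

-0.672 meV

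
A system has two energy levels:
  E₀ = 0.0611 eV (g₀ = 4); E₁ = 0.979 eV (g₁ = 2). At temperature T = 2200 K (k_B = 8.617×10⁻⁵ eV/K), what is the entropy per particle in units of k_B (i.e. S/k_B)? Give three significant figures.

k_BT = 8.617×10⁻⁵ × 2200 K = 0.18957 eV.
Eᵢ/kT = 0.32231, 5.1643.
Z = Σ gᵢe^(−Eᵢ/kT) = 4·e^(−0.32231) + 2·e^(−5.1643) = 2.8979 + 0.011434 = 2.9093.
⟨E⟩ = Σ EᵢPᵢ = 0.064708 eV.
S/k_B = ln Z + ⟨E⟩/kT = ln(2.9093) + 0.064708/0.18957 = 1.0679 + 0.34134 = 1.41.

1.41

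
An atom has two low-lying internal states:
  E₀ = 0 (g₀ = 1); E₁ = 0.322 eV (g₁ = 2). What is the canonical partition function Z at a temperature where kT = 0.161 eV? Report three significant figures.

Z = 1.27

Eᵢ/kT = 0, 2.0000.
Z = Σ gᵢe^(−Eᵢ/kT) = 1·e^(−0) + 2·e^(−2.0000) = 1.0000 + 0.27067 = 1.2707.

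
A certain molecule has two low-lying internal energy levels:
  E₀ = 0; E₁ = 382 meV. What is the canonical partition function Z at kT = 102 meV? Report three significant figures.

Eᵢ/kT = 0, 3.7451.
Z = Σ e^(−Eᵢ/kT) = e^(−0) + e^(−3.7451) = 1.0000 + 0.023633 = 1.0236.

Z = 1.02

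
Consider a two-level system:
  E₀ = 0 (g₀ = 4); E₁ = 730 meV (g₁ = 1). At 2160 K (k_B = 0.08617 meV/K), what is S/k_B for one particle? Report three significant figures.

k_BT = 0.08617 × 2160 K = 186.13 meV.
Eᵢ/kT = 0, 3.9220.
Z = Σ gᵢe^(−Eᵢ/kT) = 4·e^(−0) + 1·e^(−3.9220) = 4.0000 + 0.019801 = 4.0198.
⟨E⟩ = Σ EᵢPᵢ = 3.5959 meV.
S/k_B = ln Z + ⟨E⟩/kT = ln(4.0198) + 3.5959/186.13 = 1.3912 + 0.019319 = 1.41.

1.41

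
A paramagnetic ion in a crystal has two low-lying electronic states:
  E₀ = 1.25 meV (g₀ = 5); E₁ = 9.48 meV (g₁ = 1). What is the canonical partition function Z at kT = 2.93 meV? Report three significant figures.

Eᵢ/kT = 0.42662, 3.2355.
Z = Σ gᵢe^(−Eᵢ/kT) = 5·e^(−0.42662) + 1·e^(−3.2355) = 3.2636 + 0.039341 = 3.3029.

Z = 3.30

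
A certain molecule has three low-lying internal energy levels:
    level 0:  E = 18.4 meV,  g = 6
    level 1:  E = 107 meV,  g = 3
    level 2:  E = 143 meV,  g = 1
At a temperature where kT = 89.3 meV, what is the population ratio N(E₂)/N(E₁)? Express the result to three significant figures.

0.223

n₂/n₁ = (g₂/g₁) exp[−(E₂−E₁)/kT] = (1/3) × exp(−(36 meV)/(89.3 meV)) = (1/3) × exp(-0.40314) = 0.223.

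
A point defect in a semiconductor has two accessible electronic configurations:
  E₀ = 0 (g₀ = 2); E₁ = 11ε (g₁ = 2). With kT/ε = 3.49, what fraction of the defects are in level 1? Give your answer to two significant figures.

Eᵢ/kT = 0, 3.152.
Z = Σ gᵢe^(−Eᵢ/kT) = 2·e^(−0) + 2·e^(−3.152) = 2.000 + 0.08553 = 2.086.
P₁ = g₁ e^(−E₁/kT) / Z = 0.08553/2.086 = 0.041.

0.041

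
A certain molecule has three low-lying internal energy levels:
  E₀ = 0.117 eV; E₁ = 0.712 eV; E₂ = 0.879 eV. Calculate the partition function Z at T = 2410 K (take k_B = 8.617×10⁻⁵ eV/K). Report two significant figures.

Z = 0.62

k_BT = 8.617×10⁻⁵ × 2410 K = 0.2077 eV.
Eᵢ/kT = 0.5633, 3.428, 4.232.
Z = Σ e^(−Eᵢ/kT) = e^(−0.5633) + e^(−3.428) + e^(−4.232) = 0.5693 + 0.03245 + 0.01452 = 0.6163.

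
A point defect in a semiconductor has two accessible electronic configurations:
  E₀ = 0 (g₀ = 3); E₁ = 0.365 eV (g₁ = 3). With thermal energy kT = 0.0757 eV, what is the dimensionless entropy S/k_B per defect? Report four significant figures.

1.145

Eᵢ/kT = 0, 4.82166.
Z = Σ gᵢe^(−Eᵢ/kT) = 3·e^(−0) + 3·e^(−4.82166) = 3.00000 + 0.0241602 = 3.02416.
⟨E⟩ = Σ EᵢPᵢ = 0.00291601 eV.
S/k_B = ln Z + ⟨E⟩/kT = ln(3.02416) + 0.00291601/0.0757 = 1.10663 + 0.0385206 = 1.145.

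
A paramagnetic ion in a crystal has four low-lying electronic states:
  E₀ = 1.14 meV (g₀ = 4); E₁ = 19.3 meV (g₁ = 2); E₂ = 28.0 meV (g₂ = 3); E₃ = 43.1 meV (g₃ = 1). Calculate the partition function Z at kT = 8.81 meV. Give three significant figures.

Z = 3.87

Eᵢ/kT = 0.12940, 2.1907, 3.1782, 4.8922.
Z = Σ gᵢe^(−Eᵢ/kT) = 4·e^(−0.12940) + 2·e^(−2.1907) + 3·e^(−3.1782) + 1·e^(−4.8922) = 3.5145 + 0.22368 + 0.12498 + 0.0075049 = 3.8707.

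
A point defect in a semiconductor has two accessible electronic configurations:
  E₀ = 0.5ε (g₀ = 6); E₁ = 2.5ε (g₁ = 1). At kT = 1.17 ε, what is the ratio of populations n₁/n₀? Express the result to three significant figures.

n₁/n₀ = (g₁/g₀) exp[−(E₁−E₀)/kT] = (1/6) × exp(−(2.0ε)/(1.17ε)) = (1/6) × exp(-1.7094) = 0.0302.

0.0302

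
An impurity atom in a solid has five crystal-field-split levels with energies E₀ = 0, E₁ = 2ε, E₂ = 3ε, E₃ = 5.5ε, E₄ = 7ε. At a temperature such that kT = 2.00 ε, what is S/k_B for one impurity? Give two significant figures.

Eᵢ/kT = 0, 1.000, 1.500, 2.750, 3.500.
Z = Σ e^(−Eᵢ/kT) = e^(−0) + e^(−1.000) + e^(−1.500) + e^(−2.750) + e^(−3.500) = 1.000 + 0.3679 + 0.2231 + 0.06393 + 0.03020 = 1.685.
⟨E⟩ = Σ EᵢPᵢ = 1.168 ε.
S/k_B = ln Z + ⟨E⟩/kT = ln(1.685) + 1.168/2.00 = 0.5218 + 0.5840 = 1.1.

1.1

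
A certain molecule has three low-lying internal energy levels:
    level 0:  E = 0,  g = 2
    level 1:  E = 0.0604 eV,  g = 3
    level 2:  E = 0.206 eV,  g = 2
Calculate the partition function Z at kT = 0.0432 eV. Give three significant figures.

Eᵢ/kT = 0, 1.3981, 4.7685.
Z = Σ gᵢe^(−Eᵢ/kT) = 2·e^(−0) + 3·e^(−1.3981) + 2·e^(−4.7685) = 2.0000 + 0.74120 + 0.016986 = 2.7582.

Z = 2.76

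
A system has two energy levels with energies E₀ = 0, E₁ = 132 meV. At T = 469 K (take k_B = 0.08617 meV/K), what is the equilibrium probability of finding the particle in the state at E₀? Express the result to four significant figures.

0.9633

k_BT = 0.08617 × 469 K = 40.4137 meV.
Eᵢ/kT = 0, 3.26622.
Z = Σ e^(−Eᵢ/kT) = e^(−0) + e^(−3.26622) = 1.00000 + 0.0381504 = 1.03815.
P₀ = e^(−E₀/kT) / Z = 1.00000/1.03815 = 0.9633.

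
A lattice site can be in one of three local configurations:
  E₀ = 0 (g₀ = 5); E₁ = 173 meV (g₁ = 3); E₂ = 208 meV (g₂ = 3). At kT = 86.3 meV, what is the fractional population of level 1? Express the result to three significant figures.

Eᵢ/kT = 0, 2.0046, 2.4102.
Z = Σ gᵢe^(−Eᵢ/kT) = 5·e^(−0) + 3·e^(−2.0046) + 3·e^(−2.4102) = 5.0000 + 0.40414 + 0.26939 = 5.6735.
P₁ = g₁ e^(−E₁/kT) / Z = 0.40414/5.6735 = 0.0712.

0.0712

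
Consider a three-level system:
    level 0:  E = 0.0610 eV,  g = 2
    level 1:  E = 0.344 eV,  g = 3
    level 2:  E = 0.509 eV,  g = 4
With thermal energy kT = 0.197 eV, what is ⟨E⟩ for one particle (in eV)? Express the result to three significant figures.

0.185 eV

Eᵢ/kT = 0.30964, 1.7462, 2.5838.
Z = Σ gᵢe^(−Eᵢ/kT) = 2·e^(−0.30964) + 3·e^(−1.7462) + 4·e^(−2.5838) = 1.4674 + 0.52331 + 0.30195 = 2.2927.
⟨E⟩ = Σ Eᵢ gᵢe^(−Eᵢ/kT) / Z = (0.0610·1.4674 + 0.344·0.52331 + 0.509·0.30195) / 2.2927 = 0.185 eV.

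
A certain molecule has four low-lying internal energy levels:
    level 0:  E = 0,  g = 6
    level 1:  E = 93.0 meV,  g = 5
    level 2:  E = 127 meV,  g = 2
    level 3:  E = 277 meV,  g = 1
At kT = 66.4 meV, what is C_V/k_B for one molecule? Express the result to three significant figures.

Eᵢ/kT = 0, 1.4006, 1.9127, 4.1717.
Z = Σ gᵢe^(−Eᵢ/kT) = 6·e^(−0) + 5·e^(−1.4006) + 2·e^(−1.9127) + 1·e^(−4.1717) = 6.0000 + 1.2322 + 0.29536 + 0.015426 = 7.5430.
⟨E⟩ = 20.732 meV, ⟨E²⟩ = 2201.3 meV².
C_V/k_B = (⟨E²⟩ − ⟨E⟩²)/(kT)² = (2201.3 − 429.82)/4409.0 = 0.402.

0.402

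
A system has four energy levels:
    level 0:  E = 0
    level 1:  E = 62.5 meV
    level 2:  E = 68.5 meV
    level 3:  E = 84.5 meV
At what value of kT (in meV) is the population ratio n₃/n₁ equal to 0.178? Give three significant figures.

12.7 meV

n₃/n₁ = exp[−(E₃−E₁)/kT] = 0.178.
⇒ (E₃−E₁)/kT = ln(1/0.178) = ln(5.6180) = 1.7260.
kT = 22.0 meV / 1.7260 = 12.7 meV.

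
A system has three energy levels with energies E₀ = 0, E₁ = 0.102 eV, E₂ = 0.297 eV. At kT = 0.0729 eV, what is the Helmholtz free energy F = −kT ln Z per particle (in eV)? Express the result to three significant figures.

-0.0171 eV

Eᵢ/kT = 0, 1.3992, 4.0741.
Z = Σ e^(−Eᵢ/kT) = e^(−0) + e^(−1.3992) + e^(−4.0741) = 1.0000 + 0.24679 + 0.017008 = 1.2638.
F = −kT ln Z = −0.0729 × ln(1.2638) = −0.0729 × 0.23412 = -0.0171 eV.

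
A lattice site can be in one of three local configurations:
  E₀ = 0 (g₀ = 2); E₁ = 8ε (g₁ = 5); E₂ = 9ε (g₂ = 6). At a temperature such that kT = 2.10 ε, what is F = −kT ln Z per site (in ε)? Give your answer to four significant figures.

-1.649 ε

Eᵢ/kT = 0, 3.80952, 4.28571.
Z = Σ gᵢe^(−Eᵢ/kT) = 2·e^(−0) + 5·e^(−3.80952) + 6·e^(−4.28571) = 2.00000 + 0.110794 + 0.0825831 = 2.19338.
F = −kT ln Z = −2.10 × ln(2.19338) = −2.10 × 0.785444 = -1.649 ε.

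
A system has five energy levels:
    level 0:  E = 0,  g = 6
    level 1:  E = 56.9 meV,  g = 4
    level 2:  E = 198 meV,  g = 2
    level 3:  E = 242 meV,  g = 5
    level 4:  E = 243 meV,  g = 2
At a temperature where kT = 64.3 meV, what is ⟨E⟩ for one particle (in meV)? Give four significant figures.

Eᵢ/kT = 0, 0.884914, 3.07932, 3.76361, 3.77916.
Z = Σ gᵢe^(−Eᵢ/kT) = 6·e^(−0) + 4·e^(−0.884914) + 2·e^(−3.07932) + 5·e^(−3.76361) + 2·e^(−3.77916) = 6.00000 + 1.65100 + 0.0919810 + 0.115999 + 0.0456837 = 7.90466.
⟨E⟩ = Σ Eᵢ gᵢe^(−Eᵢ/kT) / Z = (0·6.00000 + 56.9·1.65100 + 198·0.0919810 + 242·0.115999 + 243·0.0456837) / 7.90466 = 19.14 meV.

19.14 meV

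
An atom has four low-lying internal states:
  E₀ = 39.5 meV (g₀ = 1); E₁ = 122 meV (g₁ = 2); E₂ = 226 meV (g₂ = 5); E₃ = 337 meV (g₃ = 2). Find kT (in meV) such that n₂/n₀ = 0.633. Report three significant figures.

n₂/n₀ = (g₂/g₀) exp[−(E₂−E₀)/kT] = 0.633.
⇒ (E₂−E₀)/kT = ln((5/1)/0.633) = ln(7.8989) = 2.0667.
kT = 186.5 meV / 2.0667 = 90.2 meV.

90.2 meV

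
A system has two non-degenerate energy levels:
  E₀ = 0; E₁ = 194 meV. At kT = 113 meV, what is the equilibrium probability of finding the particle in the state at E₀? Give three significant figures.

0.848

Eᵢ/kT = 0, 1.7168.
Z = Σ e^(−Eᵢ/kT) = e^(−0) + e^(−1.7168) = 1.0000 + 0.17964 = 1.1796.
P₀ = e^(−E₀/kT) / Z = 1.0000/1.1796 = 0.848.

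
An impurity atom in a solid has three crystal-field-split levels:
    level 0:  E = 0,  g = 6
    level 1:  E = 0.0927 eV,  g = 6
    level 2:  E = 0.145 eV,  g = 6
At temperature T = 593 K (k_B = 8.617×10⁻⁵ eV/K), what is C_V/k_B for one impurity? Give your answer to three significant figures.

0.682

k_BT = 8.617×10⁻⁵ × 593 K = 0.051099 eV.
Eᵢ/kT = 0, 1.8141, 2.8376.
Z = Σ gᵢe^(−Eᵢ/kT) = 6·e^(−0) + 6·e^(−1.8141) + 6·e^(−2.8376) = 6.0000 + 0.97791 + 0.35140 = 7.3293.
⟨E⟩ = 0.019320 eV, ⟨E²⟩ = 0.0021546 eV².
C_V/k_B = (⟨E²⟩ − ⟨E⟩²)/(kT)² = (0.0021546 − 0.00037326)/0.0026111 = 0.682.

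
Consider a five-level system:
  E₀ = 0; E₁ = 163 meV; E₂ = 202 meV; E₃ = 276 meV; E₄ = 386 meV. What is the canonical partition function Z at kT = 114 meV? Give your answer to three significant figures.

Eᵢ/kT = 0, 1.4298, 1.7719, 2.4211, 3.3860.
Z = Σ e^(−Eᵢ/kT) = e^(−0) + e^(−1.4298) + e^(−1.7719) + e^(−2.4211) + e^(−3.3860) = 1.0000 + 0.23936 + 0.17001 + 0.088824 + 0.033844 = 1.5320.

Z = 1.53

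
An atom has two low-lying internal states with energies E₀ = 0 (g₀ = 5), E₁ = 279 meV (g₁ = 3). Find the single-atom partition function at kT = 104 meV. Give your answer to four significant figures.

Eᵢ/kT = 0, 2.68269.
Z = Σ gᵢe^(−Eᵢ/kT) = 5·e^(−0) + 3·e^(−2.68269) = 5.00000 + 0.205137 = 5.20514.

Z = 5.205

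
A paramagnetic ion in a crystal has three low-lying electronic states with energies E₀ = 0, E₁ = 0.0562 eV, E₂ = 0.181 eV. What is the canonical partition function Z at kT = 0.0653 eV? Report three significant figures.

Eᵢ/kT = 0, 0.86064, 2.7718.
Z = Σ e^(−Eᵢ/kT) = e^(−0) + e^(−0.86064) + e^(−2.7718) = 1.0000 + 0.42289 + 0.062549 = 1.4854.

Z = 1.49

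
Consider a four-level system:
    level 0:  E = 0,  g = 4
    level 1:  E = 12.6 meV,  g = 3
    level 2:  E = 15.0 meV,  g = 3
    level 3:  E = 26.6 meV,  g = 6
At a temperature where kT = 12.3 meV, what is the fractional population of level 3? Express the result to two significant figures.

0.10

Eᵢ/kT = 0, 1.024, 1.220, 2.163.
Z = Σ gᵢe^(−Eᵢ/kT) = 4·e^(−0) + 3·e^(−1.024) + 3·e^(−1.220) + 6·e^(−2.163) = 4.000 + 1.077 + 0.8857 + 0.6899 = 6.653.
P₃ = g₃ e^(−E₃/kT) / Z = 0.6899/6.653 = 0.10.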